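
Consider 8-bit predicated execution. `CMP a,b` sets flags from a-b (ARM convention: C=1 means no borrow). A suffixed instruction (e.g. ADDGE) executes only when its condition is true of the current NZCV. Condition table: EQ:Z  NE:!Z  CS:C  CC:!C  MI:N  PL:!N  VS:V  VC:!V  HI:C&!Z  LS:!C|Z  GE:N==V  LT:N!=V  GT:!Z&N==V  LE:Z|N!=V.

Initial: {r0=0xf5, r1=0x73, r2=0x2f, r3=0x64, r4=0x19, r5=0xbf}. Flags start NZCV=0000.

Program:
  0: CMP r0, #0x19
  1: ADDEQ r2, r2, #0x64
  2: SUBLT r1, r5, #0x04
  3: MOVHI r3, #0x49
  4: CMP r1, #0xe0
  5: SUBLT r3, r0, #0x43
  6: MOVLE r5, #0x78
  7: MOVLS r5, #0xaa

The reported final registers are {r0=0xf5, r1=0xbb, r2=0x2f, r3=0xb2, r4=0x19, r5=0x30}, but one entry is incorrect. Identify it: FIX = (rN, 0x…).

FIX = (r5, 0xaa)

0: ✓ CMP  NZCV=1010
1: · ADDEQ
2: ✓ SUBLT  r1←0xbb
3: ✓ MOVHI  r3←0x49
4: ✓ CMP  NZCV=1000
5: ✓ SUBLT  r3←0xb2
6: ✓ MOVLE  r5←0x78
7: ✓ MOVLS  r5←0xaa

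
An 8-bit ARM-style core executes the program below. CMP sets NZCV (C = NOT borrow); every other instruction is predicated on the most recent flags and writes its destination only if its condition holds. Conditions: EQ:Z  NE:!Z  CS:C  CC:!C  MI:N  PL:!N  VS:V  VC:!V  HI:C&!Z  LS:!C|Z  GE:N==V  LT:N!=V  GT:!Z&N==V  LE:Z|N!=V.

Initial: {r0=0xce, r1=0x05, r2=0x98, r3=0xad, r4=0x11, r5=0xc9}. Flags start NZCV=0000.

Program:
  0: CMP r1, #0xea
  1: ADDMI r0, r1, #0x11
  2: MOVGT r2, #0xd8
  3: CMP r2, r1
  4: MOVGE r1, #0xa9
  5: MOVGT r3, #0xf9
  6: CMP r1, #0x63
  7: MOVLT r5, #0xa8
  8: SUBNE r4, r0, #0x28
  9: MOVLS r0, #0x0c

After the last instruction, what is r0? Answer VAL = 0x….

VAL = 0x0c

0: ✓ CMP  NZCV=0000
1: · ADDMI
2: ✓ MOVGT  r2←0xd8
3: ✓ CMP  NZCV=1010
4: · MOVGE
5: · MOVGT
6: ✓ CMP  NZCV=1000
7: ✓ MOVLT  r5←0xa8
8: ✓ SUBNE  r4←0xa6
9: ✓ MOVLS  r0←0x0c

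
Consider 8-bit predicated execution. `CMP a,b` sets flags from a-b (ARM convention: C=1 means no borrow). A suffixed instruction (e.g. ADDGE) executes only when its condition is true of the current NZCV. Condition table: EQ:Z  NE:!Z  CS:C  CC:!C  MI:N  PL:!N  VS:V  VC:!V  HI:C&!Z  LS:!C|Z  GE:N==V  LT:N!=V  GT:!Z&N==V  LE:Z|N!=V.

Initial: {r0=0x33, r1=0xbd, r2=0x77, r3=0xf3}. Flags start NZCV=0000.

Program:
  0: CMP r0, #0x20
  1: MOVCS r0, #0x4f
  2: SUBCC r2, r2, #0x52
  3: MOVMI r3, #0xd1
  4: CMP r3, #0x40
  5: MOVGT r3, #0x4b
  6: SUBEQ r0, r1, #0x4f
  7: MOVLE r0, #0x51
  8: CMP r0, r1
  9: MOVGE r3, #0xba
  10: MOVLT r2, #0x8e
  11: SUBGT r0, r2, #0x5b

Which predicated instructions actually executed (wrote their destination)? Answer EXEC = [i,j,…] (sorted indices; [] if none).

EXEC = [1,7,9,11]

0: ✓ CMP  NZCV=0010
1: ✓ MOVCS  r0←0x4f
2: · SUBCC
3: · MOVMI
4: ✓ CMP  NZCV=1010
5: · MOVGT
6: · SUBEQ
7: ✓ MOVLE  r0←0x51
8: ✓ CMP  NZCV=1001
9: ✓ MOVGE  r3←0xba
10: · MOVLT
11: ✓ SUBGT  r0←0x1c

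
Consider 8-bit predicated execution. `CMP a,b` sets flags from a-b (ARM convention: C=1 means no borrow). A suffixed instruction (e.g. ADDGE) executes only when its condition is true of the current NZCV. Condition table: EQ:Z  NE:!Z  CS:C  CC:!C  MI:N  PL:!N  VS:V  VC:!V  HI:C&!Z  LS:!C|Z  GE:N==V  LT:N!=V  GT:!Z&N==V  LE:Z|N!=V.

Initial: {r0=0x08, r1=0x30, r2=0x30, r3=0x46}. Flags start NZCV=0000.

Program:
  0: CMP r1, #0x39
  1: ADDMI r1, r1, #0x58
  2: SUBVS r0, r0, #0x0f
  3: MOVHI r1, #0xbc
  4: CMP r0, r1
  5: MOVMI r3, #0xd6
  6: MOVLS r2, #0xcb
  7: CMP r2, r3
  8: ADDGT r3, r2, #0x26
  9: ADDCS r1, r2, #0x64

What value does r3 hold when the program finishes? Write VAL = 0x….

[0] flags=1000 → (cmp)
[1] flags=1000 MI?T → r1=0x88
[2] flags=1000 VS?F → skip
[3] flags=1000 HI?F → skip
[4] flags=1001 → (cmp)
[5] flags=1001 MI?T → r3=0xd6
[6] flags=1001 LS?T → r2=0xcb
[7] flags=1000 → (cmp)
[8] flags=1000 GT?F → skip
[9] flags=1000 CS?F → skip

VAL = 0xd6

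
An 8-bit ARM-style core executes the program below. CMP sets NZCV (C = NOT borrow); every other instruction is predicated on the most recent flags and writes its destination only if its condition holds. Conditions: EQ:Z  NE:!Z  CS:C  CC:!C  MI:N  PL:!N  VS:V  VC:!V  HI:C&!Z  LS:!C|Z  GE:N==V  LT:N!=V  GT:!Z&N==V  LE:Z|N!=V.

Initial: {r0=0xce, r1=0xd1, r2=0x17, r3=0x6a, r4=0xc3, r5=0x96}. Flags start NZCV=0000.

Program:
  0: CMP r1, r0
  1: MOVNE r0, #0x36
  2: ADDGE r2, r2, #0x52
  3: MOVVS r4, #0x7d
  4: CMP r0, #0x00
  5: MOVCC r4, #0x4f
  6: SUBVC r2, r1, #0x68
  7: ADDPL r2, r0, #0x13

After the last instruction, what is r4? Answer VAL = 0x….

VAL = 0xc3

0: ✓ CMP  NZCV=0010
1: ✓ MOVNE  r0←0x36
2: ✓ ADDGE  r2←0x69
3: · MOVVS
4: ✓ CMP  NZCV=0010
5: · MOVCC
6: ✓ SUBVC  r2←0x69
7: ✓ ADDPL  r2←0x49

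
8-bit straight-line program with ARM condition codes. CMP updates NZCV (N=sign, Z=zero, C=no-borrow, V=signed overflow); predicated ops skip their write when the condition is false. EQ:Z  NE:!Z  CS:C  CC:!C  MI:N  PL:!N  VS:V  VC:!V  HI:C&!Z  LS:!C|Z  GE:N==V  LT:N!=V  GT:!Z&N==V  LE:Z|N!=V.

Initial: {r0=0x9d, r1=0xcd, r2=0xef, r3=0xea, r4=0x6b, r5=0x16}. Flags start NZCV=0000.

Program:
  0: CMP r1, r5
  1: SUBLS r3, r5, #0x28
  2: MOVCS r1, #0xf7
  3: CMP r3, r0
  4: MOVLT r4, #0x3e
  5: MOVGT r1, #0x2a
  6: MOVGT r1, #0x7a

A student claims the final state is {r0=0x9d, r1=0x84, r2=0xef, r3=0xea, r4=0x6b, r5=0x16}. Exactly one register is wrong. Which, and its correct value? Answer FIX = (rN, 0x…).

0: ✓ CMP  NZCV=1010
1: · SUBLS
2: ✓ MOVCS  r1←0xf7
3: ✓ CMP  NZCV=0010
4: · MOVLT
5: ✓ MOVGT  r1←0x2a
6: ✓ MOVGT  r1←0x7a

FIX = (r1, 0x7a)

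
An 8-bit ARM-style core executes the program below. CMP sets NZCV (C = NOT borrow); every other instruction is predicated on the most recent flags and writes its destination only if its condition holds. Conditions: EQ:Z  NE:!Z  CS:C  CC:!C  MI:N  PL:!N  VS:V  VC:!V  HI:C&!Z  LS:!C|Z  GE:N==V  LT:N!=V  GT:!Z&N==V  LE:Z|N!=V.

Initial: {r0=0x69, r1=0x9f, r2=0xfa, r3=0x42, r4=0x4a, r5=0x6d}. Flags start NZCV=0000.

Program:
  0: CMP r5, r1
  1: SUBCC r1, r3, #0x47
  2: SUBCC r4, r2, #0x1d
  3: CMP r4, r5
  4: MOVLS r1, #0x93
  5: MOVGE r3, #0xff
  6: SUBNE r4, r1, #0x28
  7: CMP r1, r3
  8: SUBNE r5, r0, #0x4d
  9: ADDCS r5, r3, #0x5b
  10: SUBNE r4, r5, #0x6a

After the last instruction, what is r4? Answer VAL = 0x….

VAL = 0x33

0: ✓ CMP  NZCV=1001
1: ✓ SUBCC  r1←0xfb
2: ✓ SUBCC  r4←0xdd
3: ✓ CMP  NZCV=0011
4: · MOVLS
5: · MOVGE
6: ✓ SUBNE  r4←0xd3
7: ✓ CMP  NZCV=1010
8: ✓ SUBNE  r5←0x1c
9: ✓ ADDCS  r5←0x9d
10: ✓ SUBNE  r4←0x33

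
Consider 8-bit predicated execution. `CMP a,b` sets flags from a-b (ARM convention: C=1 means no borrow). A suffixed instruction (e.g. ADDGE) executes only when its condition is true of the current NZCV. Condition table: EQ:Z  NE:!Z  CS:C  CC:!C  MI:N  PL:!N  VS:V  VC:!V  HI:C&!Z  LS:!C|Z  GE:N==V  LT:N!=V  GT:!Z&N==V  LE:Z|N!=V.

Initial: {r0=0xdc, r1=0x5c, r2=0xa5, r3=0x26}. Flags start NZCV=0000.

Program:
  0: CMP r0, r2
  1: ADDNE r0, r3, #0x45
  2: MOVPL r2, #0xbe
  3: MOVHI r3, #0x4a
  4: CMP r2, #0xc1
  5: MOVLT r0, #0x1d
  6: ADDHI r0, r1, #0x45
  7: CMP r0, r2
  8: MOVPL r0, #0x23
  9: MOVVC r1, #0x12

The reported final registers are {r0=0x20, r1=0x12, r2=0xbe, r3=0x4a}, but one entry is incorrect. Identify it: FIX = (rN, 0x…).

FIX = (r0, 0x23)

[0] flags=0010 → (cmp)
[1] flags=0010 NE?T → r0=0x6b
[2] flags=0010 PL?T → r2=0xbe
[3] flags=0010 HI?T → r3=0x4a
[4] flags=1000 → (cmp)
[5] flags=1000 LT?T → r0=0x1d
[6] flags=1000 HI?F → skip
[7] flags=0000 → (cmp)
[8] flags=0000 PL?T → r0=0x23
[9] flags=0000 VC?T → r1=0x12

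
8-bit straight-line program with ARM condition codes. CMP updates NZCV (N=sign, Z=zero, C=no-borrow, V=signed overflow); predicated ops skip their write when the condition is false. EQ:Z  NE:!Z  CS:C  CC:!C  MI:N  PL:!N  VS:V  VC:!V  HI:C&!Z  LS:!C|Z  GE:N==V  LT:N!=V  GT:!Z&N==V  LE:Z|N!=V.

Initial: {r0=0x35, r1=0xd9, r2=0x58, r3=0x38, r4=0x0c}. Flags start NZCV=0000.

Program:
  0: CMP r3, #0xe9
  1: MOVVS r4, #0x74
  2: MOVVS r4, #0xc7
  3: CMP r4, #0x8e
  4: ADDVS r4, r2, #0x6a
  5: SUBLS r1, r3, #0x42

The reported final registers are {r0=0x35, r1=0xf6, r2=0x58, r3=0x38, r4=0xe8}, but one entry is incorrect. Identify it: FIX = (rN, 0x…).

FIX = (r4, 0x0c)

[0] flags=0000 → (cmp)
[1] flags=0000 VS?F → skip
[2] flags=0000 VS?F → skip
[3] flags=0000 → (cmp)
[4] flags=0000 VS?F → skip
[5] flags=0000 LS?T → r1=0xf6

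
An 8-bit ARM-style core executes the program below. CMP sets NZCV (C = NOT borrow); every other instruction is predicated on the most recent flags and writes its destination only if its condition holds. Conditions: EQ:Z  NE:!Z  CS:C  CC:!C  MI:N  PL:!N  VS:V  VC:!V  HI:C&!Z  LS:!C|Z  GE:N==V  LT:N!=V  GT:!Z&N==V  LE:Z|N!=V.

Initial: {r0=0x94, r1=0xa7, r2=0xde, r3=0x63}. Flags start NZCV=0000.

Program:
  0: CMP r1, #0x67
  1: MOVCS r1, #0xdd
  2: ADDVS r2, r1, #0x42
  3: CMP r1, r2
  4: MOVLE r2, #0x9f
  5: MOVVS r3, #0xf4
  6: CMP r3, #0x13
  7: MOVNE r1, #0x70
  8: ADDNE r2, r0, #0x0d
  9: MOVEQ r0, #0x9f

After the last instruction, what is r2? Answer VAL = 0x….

VAL = 0xa1

0: ✓ CMP  NZCV=0011
1: ✓ MOVCS  r1←0xdd
2: ✓ ADDVS  r2←0x1f
3: ✓ CMP  NZCV=1010
4: ✓ MOVLE  r2←0x9f
5: · MOVVS
6: ✓ CMP  NZCV=0010
7: ✓ MOVNE  r1←0x70
8: ✓ ADDNE  r2←0xa1
9: · MOVEQ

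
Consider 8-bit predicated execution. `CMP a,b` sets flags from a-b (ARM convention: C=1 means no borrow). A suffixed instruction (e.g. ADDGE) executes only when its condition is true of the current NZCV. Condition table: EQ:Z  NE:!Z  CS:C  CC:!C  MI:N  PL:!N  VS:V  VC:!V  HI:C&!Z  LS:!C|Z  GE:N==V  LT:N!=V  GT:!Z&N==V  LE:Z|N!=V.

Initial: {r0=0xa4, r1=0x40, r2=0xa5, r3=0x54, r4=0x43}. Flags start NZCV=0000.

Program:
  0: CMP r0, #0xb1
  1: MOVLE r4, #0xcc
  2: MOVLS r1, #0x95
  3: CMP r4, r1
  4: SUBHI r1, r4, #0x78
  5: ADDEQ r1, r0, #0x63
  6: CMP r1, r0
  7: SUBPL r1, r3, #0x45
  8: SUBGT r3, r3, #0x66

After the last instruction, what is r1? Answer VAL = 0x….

VAL = 0x54

[0] flags=1000 → (cmp)
[1] flags=1000 LE?T → r4=0xcc
[2] flags=1000 LS?T → r1=0x95
[3] flags=0010 → (cmp)
[4] flags=0010 HI?T → r1=0x54
[5] flags=0010 EQ?F → skip
[6] flags=1001 → (cmp)
[7] flags=1001 PL?F → skip
[8] flags=1001 GT?T → r3=0xee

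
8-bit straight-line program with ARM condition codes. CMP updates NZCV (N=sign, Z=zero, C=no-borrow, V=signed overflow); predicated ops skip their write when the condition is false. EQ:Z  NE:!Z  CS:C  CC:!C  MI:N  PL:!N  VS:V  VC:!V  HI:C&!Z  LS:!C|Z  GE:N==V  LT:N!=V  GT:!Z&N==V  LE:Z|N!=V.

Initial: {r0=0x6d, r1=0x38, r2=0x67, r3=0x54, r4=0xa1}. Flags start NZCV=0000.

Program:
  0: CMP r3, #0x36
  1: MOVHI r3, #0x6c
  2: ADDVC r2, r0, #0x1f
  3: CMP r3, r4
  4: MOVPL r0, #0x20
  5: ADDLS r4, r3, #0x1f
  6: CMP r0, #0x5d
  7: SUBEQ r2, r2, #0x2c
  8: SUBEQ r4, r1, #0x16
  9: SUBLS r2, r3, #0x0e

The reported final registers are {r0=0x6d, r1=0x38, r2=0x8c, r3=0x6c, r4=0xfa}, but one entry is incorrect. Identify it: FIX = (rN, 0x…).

FIX = (r4, 0x8b)

[0] flags=0010 → (cmp)
[1] flags=0010 HI?T → r3=0x6c
[2] flags=0010 VC?T → r2=0x8c
[3] flags=1001 → (cmp)
[4] flags=1001 PL?F → skip
[5] flags=1001 LS?T → r4=0x8b
[6] flags=0010 → (cmp)
[7] flags=0010 EQ?F → skip
[8] flags=0010 EQ?F → skip
[9] flags=0010 LS?F → skip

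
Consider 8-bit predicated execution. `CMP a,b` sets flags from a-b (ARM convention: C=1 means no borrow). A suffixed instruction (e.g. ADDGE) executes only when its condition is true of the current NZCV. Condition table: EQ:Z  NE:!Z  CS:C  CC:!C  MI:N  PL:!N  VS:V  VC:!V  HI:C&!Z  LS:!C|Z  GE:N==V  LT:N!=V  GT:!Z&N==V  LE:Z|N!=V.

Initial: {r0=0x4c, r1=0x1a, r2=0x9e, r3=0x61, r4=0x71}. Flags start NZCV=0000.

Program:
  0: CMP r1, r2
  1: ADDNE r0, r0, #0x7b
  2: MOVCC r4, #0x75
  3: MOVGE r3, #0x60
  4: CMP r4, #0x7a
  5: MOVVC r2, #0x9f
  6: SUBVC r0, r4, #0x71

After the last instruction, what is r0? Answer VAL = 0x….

VAL = 0x04

[0] flags=0000 → (cmp)
[1] flags=0000 NE?T → r0=0xc7
[2] flags=0000 CC?T → r4=0x75
[3] flags=0000 GE?T → r3=0x60
[4] flags=1000 → (cmp)
[5] flags=1000 VC?T → r2=0x9f
[6] flags=1000 VC?T → r0=0x04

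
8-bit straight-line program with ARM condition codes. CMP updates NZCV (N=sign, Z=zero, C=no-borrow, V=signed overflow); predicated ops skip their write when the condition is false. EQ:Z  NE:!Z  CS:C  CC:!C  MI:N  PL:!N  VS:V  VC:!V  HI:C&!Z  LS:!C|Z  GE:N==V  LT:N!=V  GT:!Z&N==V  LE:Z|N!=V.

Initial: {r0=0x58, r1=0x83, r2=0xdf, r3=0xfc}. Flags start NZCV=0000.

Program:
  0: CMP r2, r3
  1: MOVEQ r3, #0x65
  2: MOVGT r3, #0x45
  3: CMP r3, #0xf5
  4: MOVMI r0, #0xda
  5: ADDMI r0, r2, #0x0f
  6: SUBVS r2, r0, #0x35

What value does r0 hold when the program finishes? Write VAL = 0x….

[0] flags=1000 → (cmp)
[1] flags=1000 EQ?F → skip
[2] flags=1000 GT?F → skip
[3] flags=0010 → (cmp)
[4] flags=0010 MI?F → skip
[5] flags=0010 MI?F → skip
[6] flags=0010 VS?F → skip

VAL = 0x58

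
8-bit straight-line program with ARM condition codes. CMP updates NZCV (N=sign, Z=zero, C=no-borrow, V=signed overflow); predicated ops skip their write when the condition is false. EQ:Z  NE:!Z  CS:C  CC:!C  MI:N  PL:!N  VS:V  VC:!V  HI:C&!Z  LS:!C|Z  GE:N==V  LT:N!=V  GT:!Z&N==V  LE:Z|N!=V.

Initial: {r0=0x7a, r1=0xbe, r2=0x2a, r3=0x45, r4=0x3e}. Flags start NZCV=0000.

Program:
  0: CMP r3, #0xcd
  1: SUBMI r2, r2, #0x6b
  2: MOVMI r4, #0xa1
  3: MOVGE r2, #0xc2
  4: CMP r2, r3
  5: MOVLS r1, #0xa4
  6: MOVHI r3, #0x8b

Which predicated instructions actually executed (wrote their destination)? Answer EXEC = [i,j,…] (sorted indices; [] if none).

EXEC = [3,6]

0: ✓ CMP  NZCV=0000
1: · SUBMI
2: · MOVMI
3: ✓ MOVGE  r2←0xc2
4: ✓ CMP  NZCV=0011
5: · MOVLS
6: ✓ MOVHI  r3←0x8b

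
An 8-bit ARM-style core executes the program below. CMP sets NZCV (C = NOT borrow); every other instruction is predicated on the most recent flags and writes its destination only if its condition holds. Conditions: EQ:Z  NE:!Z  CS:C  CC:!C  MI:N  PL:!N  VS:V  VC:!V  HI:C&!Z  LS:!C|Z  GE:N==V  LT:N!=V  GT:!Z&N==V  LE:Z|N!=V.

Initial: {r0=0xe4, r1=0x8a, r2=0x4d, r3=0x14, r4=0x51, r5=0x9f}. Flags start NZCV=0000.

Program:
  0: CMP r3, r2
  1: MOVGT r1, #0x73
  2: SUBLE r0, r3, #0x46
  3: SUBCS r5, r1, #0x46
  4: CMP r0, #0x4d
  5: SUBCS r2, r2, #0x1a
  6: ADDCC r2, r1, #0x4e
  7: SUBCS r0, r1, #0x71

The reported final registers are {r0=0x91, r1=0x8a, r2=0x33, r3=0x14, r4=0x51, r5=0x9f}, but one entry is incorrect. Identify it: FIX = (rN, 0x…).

FIX = (r0, 0x19)

[0] flags=1000 → (cmp)
[1] flags=1000 GT?F → skip
[2] flags=1000 LE?T → r0=0xce
[3] flags=1000 CS?F → skip
[4] flags=1010 → (cmp)
[5] flags=1010 CS?T → r2=0x33
[6] flags=1010 CC?F → skip
[7] flags=1010 CS?T → r0=0x19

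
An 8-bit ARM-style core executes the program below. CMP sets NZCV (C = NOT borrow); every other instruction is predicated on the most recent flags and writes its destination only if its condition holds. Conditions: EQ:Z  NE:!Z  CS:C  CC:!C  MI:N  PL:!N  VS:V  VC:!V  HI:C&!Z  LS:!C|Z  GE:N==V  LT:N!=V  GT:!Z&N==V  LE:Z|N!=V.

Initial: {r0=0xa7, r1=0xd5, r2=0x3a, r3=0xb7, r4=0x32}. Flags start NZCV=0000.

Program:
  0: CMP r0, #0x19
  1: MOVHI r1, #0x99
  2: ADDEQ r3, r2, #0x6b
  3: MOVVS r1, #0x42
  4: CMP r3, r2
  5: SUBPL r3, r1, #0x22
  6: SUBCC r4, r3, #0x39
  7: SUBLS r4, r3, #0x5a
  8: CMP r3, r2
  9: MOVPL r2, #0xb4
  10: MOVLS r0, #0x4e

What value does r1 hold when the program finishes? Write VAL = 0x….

0: ✓ CMP  NZCV=1010
1: ✓ MOVHI  r1←0x99
2: · ADDEQ
3: · MOVVS
4: ✓ CMP  NZCV=0011
5: ✓ SUBPL  r3←0x77
6: · SUBCC
7: · SUBLS
8: ✓ CMP  NZCV=0010
9: ✓ MOVPL  r2←0xb4
10: · MOVLS

VAL = 0x99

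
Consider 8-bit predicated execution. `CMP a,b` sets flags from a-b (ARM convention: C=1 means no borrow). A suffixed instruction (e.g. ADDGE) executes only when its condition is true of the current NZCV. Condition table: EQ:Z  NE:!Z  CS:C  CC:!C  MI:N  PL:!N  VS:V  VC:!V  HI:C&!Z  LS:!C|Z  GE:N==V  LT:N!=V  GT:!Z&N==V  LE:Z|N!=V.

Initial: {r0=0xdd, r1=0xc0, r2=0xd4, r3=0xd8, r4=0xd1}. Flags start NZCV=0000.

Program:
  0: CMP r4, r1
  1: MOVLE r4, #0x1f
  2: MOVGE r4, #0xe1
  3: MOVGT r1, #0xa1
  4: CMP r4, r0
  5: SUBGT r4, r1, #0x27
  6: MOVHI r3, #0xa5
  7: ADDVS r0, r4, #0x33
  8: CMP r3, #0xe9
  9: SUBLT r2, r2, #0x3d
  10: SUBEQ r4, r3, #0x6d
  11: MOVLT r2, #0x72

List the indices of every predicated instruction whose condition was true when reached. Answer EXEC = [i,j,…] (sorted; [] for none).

[0] flags=0010 → (cmp)
[1] flags=0010 LE?F → skip
[2] flags=0010 GE?T → r4=0xe1
[3] flags=0010 GT?T → r1=0xa1
[4] flags=0010 → (cmp)
[5] flags=0010 GT?T → r4=0x7a
[6] flags=0010 HI?T → r3=0xa5
[7] flags=0010 VS?F → skip
[8] flags=1000 → (cmp)
[9] flags=1000 LT?T → r2=0x97
[10] flags=1000 EQ?F → skip
[11] flags=1000 LT?T → r2=0x72

EXEC = [2,3,5,6,9,11]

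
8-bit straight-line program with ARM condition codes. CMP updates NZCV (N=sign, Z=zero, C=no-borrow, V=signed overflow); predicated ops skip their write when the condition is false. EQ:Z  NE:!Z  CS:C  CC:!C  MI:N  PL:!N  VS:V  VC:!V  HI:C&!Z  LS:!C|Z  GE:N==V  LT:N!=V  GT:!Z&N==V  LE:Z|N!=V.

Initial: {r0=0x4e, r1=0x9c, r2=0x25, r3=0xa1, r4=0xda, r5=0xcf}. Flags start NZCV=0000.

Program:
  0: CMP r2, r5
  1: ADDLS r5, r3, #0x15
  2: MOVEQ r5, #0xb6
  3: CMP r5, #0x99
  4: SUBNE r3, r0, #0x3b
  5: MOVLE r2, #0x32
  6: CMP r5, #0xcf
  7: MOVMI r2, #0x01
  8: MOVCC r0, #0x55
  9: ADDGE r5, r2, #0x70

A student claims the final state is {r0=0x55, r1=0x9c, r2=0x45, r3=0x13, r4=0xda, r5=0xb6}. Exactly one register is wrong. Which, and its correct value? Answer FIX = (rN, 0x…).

[0] flags=0000 → (cmp)
[1] flags=0000 LS?T → r5=0xb6
[2] flags=0000 EQ?F → skip
[3] flags=0010 → (cmp)
[4] flags=0010 NE?T → r3=0x13
[5] flags=0010 LE?F → skip
[6] flags=1000 → (cmp)
[7] flags=1000 MI?T → r2=0x01
[8] flags=1000 CC?T → r0=0x55
[9] flags=1000 GE?F → skip

FIX = (r2, 0x01)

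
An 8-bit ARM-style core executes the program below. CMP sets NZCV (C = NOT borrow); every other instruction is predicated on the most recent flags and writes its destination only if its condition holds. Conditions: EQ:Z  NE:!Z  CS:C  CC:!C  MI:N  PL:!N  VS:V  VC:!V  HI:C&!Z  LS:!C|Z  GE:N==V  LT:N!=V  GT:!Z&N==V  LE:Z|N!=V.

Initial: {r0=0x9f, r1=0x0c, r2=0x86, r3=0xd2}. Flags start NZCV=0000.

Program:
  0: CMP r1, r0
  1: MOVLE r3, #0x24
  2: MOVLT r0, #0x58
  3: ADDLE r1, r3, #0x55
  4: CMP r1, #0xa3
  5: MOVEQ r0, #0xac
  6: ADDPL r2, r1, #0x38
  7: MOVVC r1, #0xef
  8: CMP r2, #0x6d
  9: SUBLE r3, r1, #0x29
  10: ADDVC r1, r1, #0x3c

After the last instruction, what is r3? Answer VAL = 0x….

0: ✓ CMP  NZCV=0000
1: · MOVLE
2: · MOVLT
3: · ADDLE
4: ✓ CMP  NZCV=0000
5: · MOVEQ
6: ✓ ADDPL  r2←0x44
7: ✓ MOVVC  r1←0xef
8: ✓ CMP  NZCV=1000
9: ✓ SUBLE  r3←0xc6
10: ✓ ADDVC  r1←0x2b

VAL = 0xc6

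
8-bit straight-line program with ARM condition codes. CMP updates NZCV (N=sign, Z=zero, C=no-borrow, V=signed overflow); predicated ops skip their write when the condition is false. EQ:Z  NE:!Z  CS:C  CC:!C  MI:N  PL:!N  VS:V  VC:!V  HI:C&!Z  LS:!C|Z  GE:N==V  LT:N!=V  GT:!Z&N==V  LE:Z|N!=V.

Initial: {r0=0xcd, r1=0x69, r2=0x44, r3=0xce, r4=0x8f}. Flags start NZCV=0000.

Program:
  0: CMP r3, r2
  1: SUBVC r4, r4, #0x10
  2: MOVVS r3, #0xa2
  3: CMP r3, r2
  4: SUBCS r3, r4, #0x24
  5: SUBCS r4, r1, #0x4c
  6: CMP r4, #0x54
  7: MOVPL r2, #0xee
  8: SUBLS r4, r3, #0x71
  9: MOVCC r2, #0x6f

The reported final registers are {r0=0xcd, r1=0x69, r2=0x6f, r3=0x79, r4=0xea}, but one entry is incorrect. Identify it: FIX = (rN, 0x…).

0: ✓ CMP  NZCV=1010
1: ✓ SUBVC  r4←0x7f
2: · MOVVS
3: ✓ CMP  NZCV=1010
4: ✓ SUBCS  r3←0x5b
5: ✓ SUBCS  r4←0x1d
6: ✓ CMP  NZCV=1000
7: · MOVPL
8: ✓ SUBLS  r4←0xea
9: ✓ MOVCC  r2←0x6f

FIX = (r3, 0x5b)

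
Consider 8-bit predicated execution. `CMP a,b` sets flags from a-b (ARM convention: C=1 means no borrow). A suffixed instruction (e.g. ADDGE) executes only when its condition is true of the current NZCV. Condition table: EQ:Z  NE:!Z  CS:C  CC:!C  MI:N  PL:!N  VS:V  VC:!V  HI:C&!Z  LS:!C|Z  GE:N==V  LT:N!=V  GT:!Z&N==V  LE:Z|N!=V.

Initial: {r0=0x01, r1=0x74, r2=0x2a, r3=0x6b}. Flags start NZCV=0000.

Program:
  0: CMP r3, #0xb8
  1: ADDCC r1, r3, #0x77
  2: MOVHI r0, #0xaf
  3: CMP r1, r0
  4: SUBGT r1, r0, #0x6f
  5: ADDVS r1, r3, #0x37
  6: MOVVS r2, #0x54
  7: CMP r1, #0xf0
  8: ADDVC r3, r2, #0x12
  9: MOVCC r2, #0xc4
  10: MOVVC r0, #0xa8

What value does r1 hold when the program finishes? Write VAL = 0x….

0: ✓ CMP  NZCV=1001
1: ✓ ADDCC  r1←0xe2
2: · MOVHI
3: ✓ CMP  NZCV=1010
4: · SUBGT
5: · ADDVS
6: · MOVVS
7: ✓ CMP  NZCV=1000
8: ✓ ADDVC  r3←0x3c
9: ✓ MOVCC  r2←0xc4
10: ✓ MOVVC  r0←0xa8

VAL = 0xe2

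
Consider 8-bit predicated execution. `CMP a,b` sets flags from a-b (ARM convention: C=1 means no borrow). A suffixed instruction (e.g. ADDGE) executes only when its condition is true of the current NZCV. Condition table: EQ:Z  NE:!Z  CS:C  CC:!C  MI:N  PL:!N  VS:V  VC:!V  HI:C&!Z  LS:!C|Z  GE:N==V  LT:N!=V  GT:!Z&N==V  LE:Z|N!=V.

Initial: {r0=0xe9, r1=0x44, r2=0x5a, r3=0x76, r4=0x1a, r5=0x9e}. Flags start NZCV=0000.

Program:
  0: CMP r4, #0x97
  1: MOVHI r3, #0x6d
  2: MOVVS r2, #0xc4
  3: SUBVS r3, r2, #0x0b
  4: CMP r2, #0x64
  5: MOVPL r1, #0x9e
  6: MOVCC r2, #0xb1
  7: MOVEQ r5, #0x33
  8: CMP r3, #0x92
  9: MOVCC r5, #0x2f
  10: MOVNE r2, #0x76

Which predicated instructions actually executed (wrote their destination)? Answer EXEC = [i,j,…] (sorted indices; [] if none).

[0] flags=1001 → (cmp)
[1] flags=1001 HI?F → skip
[2] flags=1001 VS?T → r2=0xc4
[3] flags=1001 VS?T → r3=0xb9
[4] flags=0011 → (cmp)
[5] flags=0011 PL?T → r1=0x9e
[6] flags=0011 CC?F → skip
[7] flags=0011 EQ?F → skip
[8] flags=0010 → (cmp)
[9] flags=0010 CC?F → skip
[10] flags=0010 NE?T → r2=0x76

EXEC = [2,3,5,10]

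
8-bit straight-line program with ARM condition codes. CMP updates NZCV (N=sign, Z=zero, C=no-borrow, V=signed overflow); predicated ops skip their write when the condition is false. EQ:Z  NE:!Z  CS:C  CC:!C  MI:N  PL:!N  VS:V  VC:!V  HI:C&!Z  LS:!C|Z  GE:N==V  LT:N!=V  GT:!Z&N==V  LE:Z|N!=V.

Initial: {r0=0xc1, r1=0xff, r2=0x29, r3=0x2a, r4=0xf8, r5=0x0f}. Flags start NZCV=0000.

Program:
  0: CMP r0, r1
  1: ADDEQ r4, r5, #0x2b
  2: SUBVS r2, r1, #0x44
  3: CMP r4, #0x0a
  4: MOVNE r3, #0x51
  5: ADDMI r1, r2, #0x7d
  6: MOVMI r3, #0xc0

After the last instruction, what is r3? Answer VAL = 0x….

VAL = 0xc0

[0] flags=1000 → (cmp)
[1] flags=1000 EQ?F → skip
[2] flags=1000 VS?F → skip
[3] flags=1010 → (cmp)
[4] flags=1010 NE?T → r3=0x51
[5] flags=1010 MI?T → r1=0xa6
[6] flags=1010 MI?T → r3=0xc0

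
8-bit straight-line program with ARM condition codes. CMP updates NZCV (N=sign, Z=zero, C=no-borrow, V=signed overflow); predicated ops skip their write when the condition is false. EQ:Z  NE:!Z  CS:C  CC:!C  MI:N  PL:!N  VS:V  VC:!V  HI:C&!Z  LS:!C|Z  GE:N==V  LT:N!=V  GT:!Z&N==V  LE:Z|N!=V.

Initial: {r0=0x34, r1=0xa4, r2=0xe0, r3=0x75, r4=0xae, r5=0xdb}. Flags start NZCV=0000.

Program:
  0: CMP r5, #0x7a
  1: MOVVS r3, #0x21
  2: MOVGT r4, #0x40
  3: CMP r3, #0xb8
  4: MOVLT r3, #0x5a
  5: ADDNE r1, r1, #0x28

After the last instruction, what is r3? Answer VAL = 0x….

[0] flags=0011 → (cmp)
[1] flags=0011 VS?T → r3=0x21
[2] flags=0011 GT?F → skip
[3] flags=0000 → (cmp)
[4] flags=0000 LT?F → skip
[5] flags=0000 NE?T → r1=0xcc

VAL = 0x21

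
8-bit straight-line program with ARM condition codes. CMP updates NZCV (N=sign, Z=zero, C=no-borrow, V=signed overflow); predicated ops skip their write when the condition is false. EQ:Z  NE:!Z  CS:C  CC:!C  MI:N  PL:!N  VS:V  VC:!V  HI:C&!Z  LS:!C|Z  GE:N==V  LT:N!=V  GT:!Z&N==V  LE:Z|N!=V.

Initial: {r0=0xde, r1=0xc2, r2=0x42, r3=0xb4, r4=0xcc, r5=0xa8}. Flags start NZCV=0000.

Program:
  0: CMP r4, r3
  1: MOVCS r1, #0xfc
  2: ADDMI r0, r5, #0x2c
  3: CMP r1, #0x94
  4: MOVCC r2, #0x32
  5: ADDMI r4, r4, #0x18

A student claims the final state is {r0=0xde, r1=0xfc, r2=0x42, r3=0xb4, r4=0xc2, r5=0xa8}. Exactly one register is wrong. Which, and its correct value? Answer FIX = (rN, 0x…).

[0] flags=0010 → (cmp)
[1] flags=0010 CS?T → r1=0xfc
[2] flags=0010 MI?F → skip
[3] flags=0010 → (cmp)
[4] flags=0010 CC?F → skip
[5] flags=0010 MI?F → skip

FIX = (r4, 0xcc)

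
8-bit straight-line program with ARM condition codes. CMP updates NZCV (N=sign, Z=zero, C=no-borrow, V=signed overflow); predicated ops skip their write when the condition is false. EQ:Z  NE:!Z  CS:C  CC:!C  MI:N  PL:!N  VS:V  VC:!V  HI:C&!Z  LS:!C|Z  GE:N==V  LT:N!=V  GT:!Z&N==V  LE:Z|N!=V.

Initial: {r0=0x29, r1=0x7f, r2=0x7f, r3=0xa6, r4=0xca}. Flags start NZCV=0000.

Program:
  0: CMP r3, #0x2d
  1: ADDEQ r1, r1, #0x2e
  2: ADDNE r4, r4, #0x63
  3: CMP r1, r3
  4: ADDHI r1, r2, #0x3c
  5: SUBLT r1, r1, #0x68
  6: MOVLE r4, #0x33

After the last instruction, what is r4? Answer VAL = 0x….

VAL = 0x2d

[0] flags=0011 → (cmp)
[1] flags=0011 EQ?F → skip
[2] flags=0011 NE?T → r4=0x2d
[3] flags=1001 → (cmp)
[4] flags=1001 HI?F → skip
[5] flags=1001 LT?F → skip
[6] flags=1001 LE?F → skip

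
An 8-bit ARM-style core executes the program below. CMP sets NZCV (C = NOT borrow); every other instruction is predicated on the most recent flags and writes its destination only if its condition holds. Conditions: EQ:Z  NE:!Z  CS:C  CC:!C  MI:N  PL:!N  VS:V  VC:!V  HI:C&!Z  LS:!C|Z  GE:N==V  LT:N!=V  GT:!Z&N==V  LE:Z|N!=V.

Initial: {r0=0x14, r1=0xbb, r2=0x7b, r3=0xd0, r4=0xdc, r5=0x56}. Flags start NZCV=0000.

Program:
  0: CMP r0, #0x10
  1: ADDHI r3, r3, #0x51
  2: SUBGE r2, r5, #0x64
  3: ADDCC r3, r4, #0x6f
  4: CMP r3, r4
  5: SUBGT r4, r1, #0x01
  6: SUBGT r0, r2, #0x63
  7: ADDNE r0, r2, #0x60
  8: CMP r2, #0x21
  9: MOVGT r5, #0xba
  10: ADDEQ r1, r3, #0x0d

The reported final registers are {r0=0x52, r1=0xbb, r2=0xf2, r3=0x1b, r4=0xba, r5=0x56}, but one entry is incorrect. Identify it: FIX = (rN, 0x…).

[0] flags=0010 → (cmp)
[1] flags=0010 HI?T → r3=0x21
[2] flags=0010 GE?T → r2=0xf2
[3] flags=0010 CC?F → skip
[4] flags=0000 → (cmp)
[5] flags=0000 GT?T → r4=0xba
[6] flags=0000 GT?T → r0=0x8f
[7] flags=0000 NE?T → r0=0x52
[8] flags=1010 → (cmp)
[9] flags=1010 GT?F → skip
[10] flags=1010 EQ?F → skip

FIX = (r3, 0x21)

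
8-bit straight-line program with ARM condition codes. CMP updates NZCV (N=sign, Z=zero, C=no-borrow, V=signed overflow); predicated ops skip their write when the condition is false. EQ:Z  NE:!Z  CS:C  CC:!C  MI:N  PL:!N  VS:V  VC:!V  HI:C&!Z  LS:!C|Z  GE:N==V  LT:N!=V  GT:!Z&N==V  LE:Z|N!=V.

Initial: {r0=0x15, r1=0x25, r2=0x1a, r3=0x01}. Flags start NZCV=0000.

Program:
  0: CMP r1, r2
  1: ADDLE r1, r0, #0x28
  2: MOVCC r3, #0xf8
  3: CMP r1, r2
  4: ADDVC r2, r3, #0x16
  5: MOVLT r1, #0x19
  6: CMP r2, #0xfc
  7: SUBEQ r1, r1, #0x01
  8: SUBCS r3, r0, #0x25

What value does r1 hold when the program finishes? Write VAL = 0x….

[0] flags=0010 → (cmp)
[1] flags=0010 LE?F → skip
[2] flags=0010 CC?F → skip
[3] flags=0010 → (cmp)
[4] flags=0010 VC?T → r2=0x17
[5] flags=0010 LT?F → skip
[6] flags=0000 → (cmp)
[7] flags=0000 EQ?F → skip
[8] flags=0000 CS?F → skip

VAL = 0x25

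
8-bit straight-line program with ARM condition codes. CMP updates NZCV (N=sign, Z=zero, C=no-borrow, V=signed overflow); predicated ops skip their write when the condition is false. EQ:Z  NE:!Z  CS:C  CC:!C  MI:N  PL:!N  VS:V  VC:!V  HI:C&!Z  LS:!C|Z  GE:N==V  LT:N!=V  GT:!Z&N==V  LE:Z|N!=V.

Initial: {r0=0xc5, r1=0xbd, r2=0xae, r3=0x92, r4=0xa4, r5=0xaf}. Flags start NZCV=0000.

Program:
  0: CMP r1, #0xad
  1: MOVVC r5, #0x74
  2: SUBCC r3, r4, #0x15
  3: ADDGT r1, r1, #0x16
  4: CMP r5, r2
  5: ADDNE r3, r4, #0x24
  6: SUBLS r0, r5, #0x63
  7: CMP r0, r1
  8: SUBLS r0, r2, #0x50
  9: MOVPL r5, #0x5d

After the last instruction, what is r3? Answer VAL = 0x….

VAL = 0xc8

[0] flags=0010 → (cmp)
[1] flags=0010 VC?T → r5=0x74
[2] flags=0010 CC?F → skip
[3] flags=0010 GT?T → r1=0xd3
[4] flags=1001 → (cmp)
[5] flags=1001 NE?T → r3=0xc8
[6] flags=1001 LS?T → r0=0x11
[7] flags=0000 → (cmp)
[8] flags=0000 LS?T → r0=0x5e
[9] flags=0000 PL?T → r5=0x5d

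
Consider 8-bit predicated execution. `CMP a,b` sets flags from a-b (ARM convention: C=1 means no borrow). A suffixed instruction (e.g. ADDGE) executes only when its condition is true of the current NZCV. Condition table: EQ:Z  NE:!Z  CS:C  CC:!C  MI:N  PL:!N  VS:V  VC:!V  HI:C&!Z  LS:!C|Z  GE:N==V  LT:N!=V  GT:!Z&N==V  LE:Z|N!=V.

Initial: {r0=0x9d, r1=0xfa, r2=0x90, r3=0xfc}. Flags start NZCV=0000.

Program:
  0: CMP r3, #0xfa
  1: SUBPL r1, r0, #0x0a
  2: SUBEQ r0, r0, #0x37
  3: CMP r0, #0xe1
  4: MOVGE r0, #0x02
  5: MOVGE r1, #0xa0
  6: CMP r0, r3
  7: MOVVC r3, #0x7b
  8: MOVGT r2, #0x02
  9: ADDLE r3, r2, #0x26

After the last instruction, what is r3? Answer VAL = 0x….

[0] flags=0010 → (cmp)
[1] flags=0010 PL?T → r1=0x93
[2] flags=0010 EQ?F → skip
[3] flags=1000 → (cmp)
[4] flags=1000 GE?F → skip
[5] flags=1000 GE?F → skip
[6] flags=1000 → (cmp)
[7] flags=1000 VC?T → r3=0x7b
[8] flags=1000 GT?F → skip
[9] flags=1000 LE?T → r3=0xb6

VAL = 0xb6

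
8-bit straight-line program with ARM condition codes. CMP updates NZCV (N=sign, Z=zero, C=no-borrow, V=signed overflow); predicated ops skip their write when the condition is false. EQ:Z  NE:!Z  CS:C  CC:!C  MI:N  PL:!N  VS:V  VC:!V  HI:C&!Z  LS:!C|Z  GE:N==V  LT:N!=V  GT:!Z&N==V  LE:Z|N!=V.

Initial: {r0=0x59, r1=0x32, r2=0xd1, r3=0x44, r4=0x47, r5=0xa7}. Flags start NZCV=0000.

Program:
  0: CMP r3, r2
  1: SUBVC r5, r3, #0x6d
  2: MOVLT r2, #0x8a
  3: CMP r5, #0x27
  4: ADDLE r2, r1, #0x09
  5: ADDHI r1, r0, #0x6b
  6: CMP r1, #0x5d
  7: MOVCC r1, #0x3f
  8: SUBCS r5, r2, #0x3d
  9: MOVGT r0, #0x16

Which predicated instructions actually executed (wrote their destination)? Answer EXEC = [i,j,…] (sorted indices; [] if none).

EXEC = [1,4,5,8]

[0] flags=0000 → (cmp)
[1] flags=0000 VC?T → r5=0xd7
[2] flags=0000 LT?F → skip
[3] flags=1010 → (cmp)
[4] flags=1010 LE?T → r2=0x3b
[5] flags=1010 HI?T → r1=0xc4
[6] flags=0011 → (cmp)
[7] flags=0011 CC?F → skip
[8] flags=0011 CS?T → r5=0xfe
[9] flags=0011 GT?F → skip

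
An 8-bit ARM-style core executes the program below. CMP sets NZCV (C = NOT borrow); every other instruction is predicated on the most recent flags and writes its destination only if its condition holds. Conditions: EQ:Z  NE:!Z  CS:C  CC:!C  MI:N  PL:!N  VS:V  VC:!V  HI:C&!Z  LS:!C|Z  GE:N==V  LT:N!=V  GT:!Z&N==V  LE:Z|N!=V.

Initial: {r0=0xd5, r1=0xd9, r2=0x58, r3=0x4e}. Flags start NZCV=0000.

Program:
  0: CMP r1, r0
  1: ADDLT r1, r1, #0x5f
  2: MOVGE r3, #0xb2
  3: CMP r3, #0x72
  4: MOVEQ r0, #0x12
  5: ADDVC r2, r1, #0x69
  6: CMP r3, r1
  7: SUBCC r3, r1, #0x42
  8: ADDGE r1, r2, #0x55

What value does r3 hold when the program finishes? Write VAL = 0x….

VAL = 0x97

0: ✓ CMP  NZCV=0010
1: · ADDLT
2: ✓ MOVGE  r3←0xb2
3: ✓ CMP  NZCV=0011
4: · MOVEQ
5: · ADDVC
6: ✓ CMP  NZCV=1000
7: ✓ SUBCC  r3←0x97
8: · ADDGE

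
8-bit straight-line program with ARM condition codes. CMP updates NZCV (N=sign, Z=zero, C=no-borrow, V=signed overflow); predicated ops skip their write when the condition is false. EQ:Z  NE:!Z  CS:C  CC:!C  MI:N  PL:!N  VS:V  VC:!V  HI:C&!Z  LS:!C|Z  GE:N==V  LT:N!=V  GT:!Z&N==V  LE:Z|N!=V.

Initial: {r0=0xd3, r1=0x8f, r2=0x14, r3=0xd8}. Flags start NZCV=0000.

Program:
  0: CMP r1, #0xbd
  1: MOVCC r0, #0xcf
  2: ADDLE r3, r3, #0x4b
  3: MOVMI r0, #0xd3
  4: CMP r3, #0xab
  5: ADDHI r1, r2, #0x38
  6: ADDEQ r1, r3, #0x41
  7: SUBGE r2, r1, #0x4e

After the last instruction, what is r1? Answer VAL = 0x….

[0] flags=1000 → (cmp)
[1] flags=1000 CC?T → r0=0xcf
[2] flags=1000 LE?T → r3=0x23
[3] flags=1000 MI?T → r0=0xd3
[4] flags=0000 → (cmp)
[5] flags=0000 HI?F → skip
[6] flags=0000 EQ?F → skip
[7] flags=0000 GE?T → r2=0x41

VAL = 0x8f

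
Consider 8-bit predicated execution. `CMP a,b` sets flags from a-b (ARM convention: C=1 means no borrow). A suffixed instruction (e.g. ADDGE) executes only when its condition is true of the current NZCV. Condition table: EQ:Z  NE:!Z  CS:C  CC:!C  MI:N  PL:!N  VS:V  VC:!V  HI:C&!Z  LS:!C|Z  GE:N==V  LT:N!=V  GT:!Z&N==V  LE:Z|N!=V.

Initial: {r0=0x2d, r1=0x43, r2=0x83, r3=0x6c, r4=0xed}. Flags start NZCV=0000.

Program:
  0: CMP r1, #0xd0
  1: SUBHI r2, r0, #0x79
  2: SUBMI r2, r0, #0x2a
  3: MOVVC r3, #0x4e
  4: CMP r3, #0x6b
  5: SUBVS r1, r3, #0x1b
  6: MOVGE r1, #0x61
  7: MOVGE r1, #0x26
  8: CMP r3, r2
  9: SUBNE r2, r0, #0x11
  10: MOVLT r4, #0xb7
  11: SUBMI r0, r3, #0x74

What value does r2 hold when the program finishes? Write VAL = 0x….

0: ✓ CMP  NZCV=0000
1: · SUBHI
2: · SUBMI
3: ✓ MOVVC  r3←0x4e
4: ✓ CMP  NZCV=1000
5: · SUBVS
6: · MOVGE
7: · MOVGE
8: ✓ CMP  NZCV=1001
9: ✓ SUBNE  r2←0x1c
10: · MOVLT
11: ✓ SUBMI  r0←0xda

VAL = 0x1c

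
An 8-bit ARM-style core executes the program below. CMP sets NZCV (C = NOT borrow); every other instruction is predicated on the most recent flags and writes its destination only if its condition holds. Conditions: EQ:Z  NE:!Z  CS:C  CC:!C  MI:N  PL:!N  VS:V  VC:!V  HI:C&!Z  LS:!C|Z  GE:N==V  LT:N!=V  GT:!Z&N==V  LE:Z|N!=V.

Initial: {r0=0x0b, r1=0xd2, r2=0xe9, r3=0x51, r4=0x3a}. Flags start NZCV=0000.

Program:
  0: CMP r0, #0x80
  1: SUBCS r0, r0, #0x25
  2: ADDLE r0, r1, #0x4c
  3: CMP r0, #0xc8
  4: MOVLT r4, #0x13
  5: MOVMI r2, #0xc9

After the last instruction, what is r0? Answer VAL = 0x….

VAL = 0x0b

0: ✓ CMP  NZCV=1001
1: · SUBCS
2: · ADDLE
3: ✓ CMP  NZCV=0000
4: · MOVLT
5: · MOVMI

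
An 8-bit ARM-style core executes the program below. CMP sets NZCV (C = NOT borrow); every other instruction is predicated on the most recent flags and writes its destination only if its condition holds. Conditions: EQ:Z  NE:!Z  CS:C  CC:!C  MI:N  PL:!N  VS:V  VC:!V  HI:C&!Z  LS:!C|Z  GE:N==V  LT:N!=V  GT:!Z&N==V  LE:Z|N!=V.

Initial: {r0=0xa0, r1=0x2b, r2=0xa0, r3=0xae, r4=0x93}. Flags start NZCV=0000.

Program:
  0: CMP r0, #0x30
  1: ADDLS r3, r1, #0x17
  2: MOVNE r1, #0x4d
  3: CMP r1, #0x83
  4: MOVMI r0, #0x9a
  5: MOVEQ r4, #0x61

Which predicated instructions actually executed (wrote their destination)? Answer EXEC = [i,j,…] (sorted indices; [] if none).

[0] flags=0011 → (cmp)
[1] flags=0011 LS?F → skip
[2] flags=0011 NE?T → r1=0x4d
[3] flags=1001 → (cmp)
[4] flags=1001 MI?T → r0=0x9a
[5] flags=1001 EQ?F → skip

EXEC = [2,4]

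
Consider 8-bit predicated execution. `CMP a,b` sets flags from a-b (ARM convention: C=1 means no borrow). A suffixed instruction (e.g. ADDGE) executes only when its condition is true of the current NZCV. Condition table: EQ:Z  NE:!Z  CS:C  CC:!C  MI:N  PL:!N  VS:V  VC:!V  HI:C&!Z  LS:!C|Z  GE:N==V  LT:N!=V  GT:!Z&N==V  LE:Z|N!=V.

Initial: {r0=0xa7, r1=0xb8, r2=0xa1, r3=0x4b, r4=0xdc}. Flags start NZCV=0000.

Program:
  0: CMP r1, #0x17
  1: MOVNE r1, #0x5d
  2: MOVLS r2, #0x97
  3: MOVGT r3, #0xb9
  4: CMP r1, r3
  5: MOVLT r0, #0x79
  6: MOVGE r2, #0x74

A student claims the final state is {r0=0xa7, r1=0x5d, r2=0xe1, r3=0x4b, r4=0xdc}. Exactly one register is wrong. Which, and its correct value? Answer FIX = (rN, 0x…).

FIX = (r2, 0x74)

0: ✓ CMP  NZCV=1010
1: ✓ MOVNE  r1←0x5d
2: · MOVLS
3: · MOVGT
4: ✓ CMP  NZCV=0010
5: · MOVLT
6: ✓ MOVGE  r2←0x74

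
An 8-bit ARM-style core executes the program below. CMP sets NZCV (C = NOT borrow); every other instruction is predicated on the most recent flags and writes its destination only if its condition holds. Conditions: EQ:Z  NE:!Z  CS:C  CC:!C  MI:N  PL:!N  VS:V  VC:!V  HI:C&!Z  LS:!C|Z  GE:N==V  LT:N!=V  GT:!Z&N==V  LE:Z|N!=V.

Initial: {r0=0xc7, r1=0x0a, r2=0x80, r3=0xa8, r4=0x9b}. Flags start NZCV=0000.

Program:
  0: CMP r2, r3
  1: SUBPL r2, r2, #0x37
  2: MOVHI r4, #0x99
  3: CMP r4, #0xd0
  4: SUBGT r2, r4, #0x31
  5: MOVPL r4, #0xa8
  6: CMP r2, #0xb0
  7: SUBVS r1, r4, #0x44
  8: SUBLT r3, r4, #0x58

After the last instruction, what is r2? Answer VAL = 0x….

[0] flags=1000 → (cmp)
[1] flags=1000 PL?F → skip
[2] flags=1000 HI?F → skip
[3] flags=1000 → (cmp)
[4] flags=1000 GT?F → skip
[5] flags=1000 PL?F → skip
[6] flags=1000 → (cmp)
[7] flags=1000 VS?F → skip
[8] flags=1000 LT?T → r3=0x43

VAL = 0x80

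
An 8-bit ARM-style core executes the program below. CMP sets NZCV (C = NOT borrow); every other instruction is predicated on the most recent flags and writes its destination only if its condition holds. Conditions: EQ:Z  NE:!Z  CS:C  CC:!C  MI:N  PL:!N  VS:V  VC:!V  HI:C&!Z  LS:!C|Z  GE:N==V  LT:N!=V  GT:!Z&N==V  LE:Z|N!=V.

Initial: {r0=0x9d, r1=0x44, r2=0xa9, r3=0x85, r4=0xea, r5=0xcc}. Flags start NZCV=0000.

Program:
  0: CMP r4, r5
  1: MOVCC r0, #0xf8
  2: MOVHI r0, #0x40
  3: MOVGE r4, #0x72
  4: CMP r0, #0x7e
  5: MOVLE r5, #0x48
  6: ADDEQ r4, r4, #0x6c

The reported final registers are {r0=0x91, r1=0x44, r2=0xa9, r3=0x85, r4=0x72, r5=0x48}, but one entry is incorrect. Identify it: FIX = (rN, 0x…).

[0] flags=0010 → (cmp)
[1] flags=0010 CC?F → skip
[2] flags=0010 HI?T → r0=0x40
[3] flags=0010 GE?T → r4=0x72
[4] flags=1000 → (cmp)
[5] flags=1000 LE?T → r5=0x48
[6] flags=1000 EQ?F → skip

FIX = (r0, 0x40)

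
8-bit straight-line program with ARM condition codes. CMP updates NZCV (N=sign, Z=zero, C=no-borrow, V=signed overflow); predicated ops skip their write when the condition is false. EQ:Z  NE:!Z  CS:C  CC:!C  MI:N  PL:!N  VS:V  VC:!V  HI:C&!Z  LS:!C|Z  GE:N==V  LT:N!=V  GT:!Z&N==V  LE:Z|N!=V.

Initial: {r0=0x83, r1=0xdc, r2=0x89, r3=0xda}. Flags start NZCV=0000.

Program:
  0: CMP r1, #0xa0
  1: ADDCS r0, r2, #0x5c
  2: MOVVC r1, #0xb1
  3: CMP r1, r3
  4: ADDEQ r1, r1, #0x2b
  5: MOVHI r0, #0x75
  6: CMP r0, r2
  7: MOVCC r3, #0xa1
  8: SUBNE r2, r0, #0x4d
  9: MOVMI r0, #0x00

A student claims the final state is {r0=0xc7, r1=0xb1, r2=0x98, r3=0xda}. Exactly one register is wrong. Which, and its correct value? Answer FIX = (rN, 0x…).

[0] flags=0010 → (cmp)
[1] flags=0010 CS?T → r0=0xe5
[2] flags=0010 VC?T → r1=0xb1
[3] flags=1000 → (cmp)
[4] flags=1000 EQ?F → skip
[5] flags=1000 HI?F → skip
[6] flags=0010 → (cmp)
[7] flags=0010 CC?F → skip
[8] flags=0010 NE?T → r2=0x98
[9] flags=0010 MI?F → skip

FIX = (r0, 0xe5)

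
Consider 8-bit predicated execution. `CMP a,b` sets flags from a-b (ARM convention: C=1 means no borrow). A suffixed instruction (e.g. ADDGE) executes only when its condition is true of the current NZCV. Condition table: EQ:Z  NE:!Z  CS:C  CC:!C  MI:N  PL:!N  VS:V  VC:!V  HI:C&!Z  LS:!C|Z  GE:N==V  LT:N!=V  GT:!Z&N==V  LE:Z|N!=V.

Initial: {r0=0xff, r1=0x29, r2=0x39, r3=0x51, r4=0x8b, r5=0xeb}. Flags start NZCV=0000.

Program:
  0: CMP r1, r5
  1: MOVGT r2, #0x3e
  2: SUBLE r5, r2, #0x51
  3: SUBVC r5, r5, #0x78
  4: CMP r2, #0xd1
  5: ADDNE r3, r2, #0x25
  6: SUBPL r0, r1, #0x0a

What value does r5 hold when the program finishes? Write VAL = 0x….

[0] flags=0000 → (cmp)
[1] flags=0000 GT?T → r2=0x3e
[2] flags=0000 LE?F → skip
[3] flags=0000 VC?T → r5=0x73
[4] flags=0000 → (cmp)
[5] flags=0000 NE?T → r3=0x63
[6] flags=0000 PL?T → r0=0x1f

VAL = 0x73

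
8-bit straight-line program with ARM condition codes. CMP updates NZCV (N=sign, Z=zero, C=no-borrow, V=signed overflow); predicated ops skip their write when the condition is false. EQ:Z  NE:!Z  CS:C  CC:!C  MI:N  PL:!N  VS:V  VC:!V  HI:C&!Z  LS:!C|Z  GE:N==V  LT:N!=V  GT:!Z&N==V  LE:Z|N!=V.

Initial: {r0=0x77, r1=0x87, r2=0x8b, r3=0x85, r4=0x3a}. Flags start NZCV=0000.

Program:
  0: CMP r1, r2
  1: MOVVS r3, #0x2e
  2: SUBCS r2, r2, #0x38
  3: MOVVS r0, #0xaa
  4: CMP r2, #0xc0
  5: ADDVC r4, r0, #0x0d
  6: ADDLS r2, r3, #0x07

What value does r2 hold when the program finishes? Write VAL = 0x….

VAL = 0x8c

0: ✓ CMP  NZCV=1000
1: · MOVVS
2: · SUBCS
3: · MOVVS
4: ✓ CMP  NZCV=1000
5: ✓ ADDVC  r4←0x84
6: ✓ ADDLS  r2←0x8c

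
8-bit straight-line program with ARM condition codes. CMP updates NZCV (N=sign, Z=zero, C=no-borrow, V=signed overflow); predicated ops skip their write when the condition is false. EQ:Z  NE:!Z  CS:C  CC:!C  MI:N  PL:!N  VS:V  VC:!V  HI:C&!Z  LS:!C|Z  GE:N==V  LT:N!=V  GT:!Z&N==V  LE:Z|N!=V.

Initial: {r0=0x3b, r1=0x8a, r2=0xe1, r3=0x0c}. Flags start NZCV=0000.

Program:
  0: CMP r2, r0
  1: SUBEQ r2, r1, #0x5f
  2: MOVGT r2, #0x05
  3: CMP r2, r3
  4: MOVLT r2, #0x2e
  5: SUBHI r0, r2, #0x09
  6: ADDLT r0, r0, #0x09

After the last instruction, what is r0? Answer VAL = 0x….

[0] flags=1010 → (cmp)
[1] flags=1010 EQ?F → skip
[2] flags=1010 GT?F → skip
[3] flags=1010 → (cmp)
[4] flags=1010 LT?T → r2=0x2e
[5] flags=1010 HI?T → r0=0x25
[6] flags=1010 LT?T → r0=0x2e

VAL = 0x2e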